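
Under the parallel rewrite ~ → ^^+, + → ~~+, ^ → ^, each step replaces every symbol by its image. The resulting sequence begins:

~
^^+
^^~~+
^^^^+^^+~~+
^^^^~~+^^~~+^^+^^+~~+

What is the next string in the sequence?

Rewriting the 21 symbols of ^^^^~~+^^~~+^^+^^+~~+ one by one yields ^ ^ ^ ^ ^^+ ^^+ ~~+ ^ ^ ^^+ ^^+ ~~+ ^ ^ ~~+ ^ ^ ~~+ ^^+ ^^+ ~~+; concatenated:

^^^^^^+^^+~~+^^^^+^^+~~+^^~~+^^~~+^^+^^+~~+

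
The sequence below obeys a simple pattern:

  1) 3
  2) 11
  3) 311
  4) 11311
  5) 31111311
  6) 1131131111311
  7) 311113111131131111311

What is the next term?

From term 3 onward, concatenate the second-to-last term with the last: 3·11 = 311, 11·311 = 11311, …
The next term joins 1131131111311 and 311113111131131111311.

1131131111311311113111131131111311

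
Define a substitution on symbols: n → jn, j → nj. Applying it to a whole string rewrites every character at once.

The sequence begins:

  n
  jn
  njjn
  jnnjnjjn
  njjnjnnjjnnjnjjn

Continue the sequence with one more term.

jnnjnjjnnjjnjnnjnjjnjnnjjnnjnjjn

φ(njjnjnnjjnnjnjjn) expands symbol-by-symbol to jn nj nj jn nj jn jn nj nj jn jn nj jn nj nj jn; joining the 16 pieces gives the next term.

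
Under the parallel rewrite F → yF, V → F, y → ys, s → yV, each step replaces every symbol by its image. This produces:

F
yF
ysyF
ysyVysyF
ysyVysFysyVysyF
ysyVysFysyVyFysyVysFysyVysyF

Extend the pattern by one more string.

Rewriting the 28 symbols of ysyVysFysyVyFysyVysFysyVysyF one by one yields ys yV ys F ys yV yF ys yV ys F ys yF ys yV ys F ys yV yF ys yV ys F ys yV ys yF; concatenated:

ysyVysFysyVyFysyVysFysyFysyVysFysyVyFysyVysFysyVysyF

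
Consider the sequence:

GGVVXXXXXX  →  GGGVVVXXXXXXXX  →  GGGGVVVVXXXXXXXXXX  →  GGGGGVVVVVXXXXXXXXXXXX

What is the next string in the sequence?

Each string has the form G^{n-1} V^{n-1} X^{2n}, where the shown terms are n = 3, 4, 5, 6.
For the next term, n = 7, so the run lengths are 6, 6, 14.

GGGGGGVVVVVVXXXXXXXXXXXXXX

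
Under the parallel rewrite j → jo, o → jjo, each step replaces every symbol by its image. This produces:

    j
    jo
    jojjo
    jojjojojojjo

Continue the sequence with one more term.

jojjojojojjojojjojojjojojojjo

Expanding jojjojojojjo: j→jo, o→jjo, j→jo, j→jo, o→jjo, j→jo, o→jjo, j→jo, o→jjo, j→jo, j→jo, o→jjo. Concatenated: jo jjo jo jo jjo jo jjo jo jjo jo jo jjo.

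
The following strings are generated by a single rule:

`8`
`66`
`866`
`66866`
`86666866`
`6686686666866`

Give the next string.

Each term (from the third on) is the two preceding terms concatenated in order: term 3 = 8·66 = 866.
So term 7 is 86666866·6686686666866.

866668666686686666866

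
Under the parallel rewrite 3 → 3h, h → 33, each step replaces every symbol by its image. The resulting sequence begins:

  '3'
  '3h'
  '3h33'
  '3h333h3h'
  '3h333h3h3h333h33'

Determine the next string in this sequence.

φ(3h333h3h3h333h33) expands symbol-by-symbol to 3h 33 3h 3h 3h 33 3h 33 3h 33 3h 3h 3h 33 3h 3h; joining the 16 pieces gives the next term.

3h333h3h3h333h333h333h3h3h333h3h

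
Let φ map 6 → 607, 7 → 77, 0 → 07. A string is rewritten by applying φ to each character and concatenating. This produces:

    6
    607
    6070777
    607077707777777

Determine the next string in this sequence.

Rewriting the 15 symbols of 607077707777777 one by one yields 607 07 77 07 77 77 77 07 77 77 77 77 77 77 77; concatenated:

6070777077777770777777777777777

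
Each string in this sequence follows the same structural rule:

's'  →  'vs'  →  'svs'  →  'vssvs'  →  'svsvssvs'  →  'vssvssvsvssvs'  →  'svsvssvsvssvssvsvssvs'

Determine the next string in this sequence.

vssvssvsvssvssvsvssvsvssvssvsvssvs

This is a Fibonacci-style word recurrence s(k) = s(k−2)·s(k−1): e.g. s·vs = svs.
Continuing: vssvssvsvssvs · svsvssvsvssvssvsvssvs gives term 8.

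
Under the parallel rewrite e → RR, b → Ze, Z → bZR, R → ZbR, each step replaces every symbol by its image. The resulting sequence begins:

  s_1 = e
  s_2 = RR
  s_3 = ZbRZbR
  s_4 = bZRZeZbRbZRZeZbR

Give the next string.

ZebZRZbRbZRRRbZRZeZbRZebZRZbRbZRRRbZRZeZbR

φ(bZRZeZbRbZRZeZbR) expands symbol-by-symbol to Ze bZR ZbR bZR RR bZR Ze ZbR Ze bZR ZbR bZR RR bZR Ze ZbR; joining the 16 pieces gives the next term.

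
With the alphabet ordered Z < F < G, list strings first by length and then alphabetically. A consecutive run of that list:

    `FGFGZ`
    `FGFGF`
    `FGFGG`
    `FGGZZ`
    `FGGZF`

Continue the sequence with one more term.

FGGZG

Treat FGGZF as a base-3 numeral over the given alphabet and add one, carrying through any trailing G's.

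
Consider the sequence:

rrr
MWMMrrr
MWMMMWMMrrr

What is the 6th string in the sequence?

MWMMMWMMMWMMMWMMMWMMrrr

The strings grow by a fixed prefix MWMM each time.
From MWMMMWMMrrr, 3 further steps: MWMMMWMMrrr → MWMMMWMMMWMMrrr → MWMMMWMMMWMMMWMMrrr → (answer).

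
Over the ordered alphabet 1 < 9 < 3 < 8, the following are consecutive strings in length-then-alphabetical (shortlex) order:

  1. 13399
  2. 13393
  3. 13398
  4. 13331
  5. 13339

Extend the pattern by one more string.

13333

Treat 13339 as a base-4 numeral over the given alphabet and add one, carrying through any trailing 8's.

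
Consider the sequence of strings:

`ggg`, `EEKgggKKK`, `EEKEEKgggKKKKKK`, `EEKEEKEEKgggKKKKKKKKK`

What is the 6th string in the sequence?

EEKEEKEEKEEKEEKgggKKKKKKKKKKKKKKK

s(k+1) = EEK·s(k)·KKK, so each term gains EEK as a prefix and KKK as a suffix.
From EEKEEKEEKgggKKKKKKKKK, 2 further steps: EEKEEKEEKgggKKKKKKKKK → EEKEEKEEKEEKgggKKKKKKKKKKKK → (answer).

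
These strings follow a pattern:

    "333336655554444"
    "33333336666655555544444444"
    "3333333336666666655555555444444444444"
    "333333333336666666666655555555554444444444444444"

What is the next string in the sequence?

Reading off run lengths: 3 runs 5, 7, 9, 11; 6 runs 2, 5, 8, 11; 5 runs 4, 6, 8, 10; 4 runs 4, 8, 12, 16 — each is linear in n (n = 1, 2, …).
Setting n = 5 gives 13, 14, 12, 20 characters in each block.

33333333333336666666666666655555555555544444444444444444444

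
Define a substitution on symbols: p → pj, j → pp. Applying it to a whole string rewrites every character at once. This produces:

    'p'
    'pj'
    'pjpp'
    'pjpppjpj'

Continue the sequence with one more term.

Expanding pjpppjpj: p→pj, j→pp, p→pj, p→pj, p→pj, j→pp, p→pj, j→pp. Concatenated: pj pp pj pj pj pp pj pp.

pjpppjpjpjpppjpp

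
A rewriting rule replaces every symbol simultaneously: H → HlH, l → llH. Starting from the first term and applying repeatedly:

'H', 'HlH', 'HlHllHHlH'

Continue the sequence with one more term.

Apply φ to HlHllHHlH symbol by symbol: H→HlH, l→llH, H→HlH, l→llH, l→llH, H→HlH, H→HlH, l→llH, H→HlH; joined: HlH llH HlH llH llH HlH HlH llH HlH.

HlHllHHlHllHllHHlHHlHllHHlH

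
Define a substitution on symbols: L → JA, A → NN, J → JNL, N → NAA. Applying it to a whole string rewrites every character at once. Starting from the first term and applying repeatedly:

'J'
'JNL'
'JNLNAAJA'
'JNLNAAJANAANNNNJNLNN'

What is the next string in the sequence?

Replace each of the 20 characters of JNLNAAJANAANNNNJNLNN in place — JNL NAA JA NAA NN NN JNL NN NAA NN NN NAA NAA NAA NAA JNL NAA JA NAA NAA — and concatenate.

JNLNAAJANAANNNNJNLNNNAANNNNNAANAANAANAAJNLNAAJANAANAA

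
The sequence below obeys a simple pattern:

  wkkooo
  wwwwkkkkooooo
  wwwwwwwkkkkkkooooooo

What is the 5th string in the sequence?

wwwwwwwwwwwwwkkkkkkkkkkooooooooooo

The n-th term is 3n-2 w's then 2n k's then 2n+1 o's (n = 1, 2, …).
At n = 5 the blocks have lengths 13, 10, 11.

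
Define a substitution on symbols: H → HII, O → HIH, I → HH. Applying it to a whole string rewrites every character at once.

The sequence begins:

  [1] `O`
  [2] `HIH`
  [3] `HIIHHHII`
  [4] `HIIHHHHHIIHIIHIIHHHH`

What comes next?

Applying the rule to each of the 20 symbols of HIIHHHHHIIHIIHIIHHHH gives the pieces HII HH HH HII HII HII HII HII HH HH HII HH HH HII HH HH HII HII HII HII, which concatenate to the answer.

HIIHHHHHIIHIIHIIHIIHIIHHHHHIIHHHHHIIHHHHHIIHIIHIIHII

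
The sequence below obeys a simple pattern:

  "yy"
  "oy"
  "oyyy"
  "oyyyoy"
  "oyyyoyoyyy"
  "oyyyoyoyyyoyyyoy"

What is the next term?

oyyyoyoyyyoyyyoyoyyyoyoyyy

Each term (from the third on) is the previous term followed by the one before it: term 3 = oy·yy = oyyy.
So term 7 is oyyyoyoyyyoyyyoy·oyyyoyoyyy.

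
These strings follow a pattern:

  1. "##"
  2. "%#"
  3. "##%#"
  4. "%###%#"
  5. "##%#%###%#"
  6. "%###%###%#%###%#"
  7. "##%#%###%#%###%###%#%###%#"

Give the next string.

This is a Fibonacci-style word recurrence s(k) = s(k−2)·s(k−1): e.g. ##·%# = ##%#.
So term 8 is %###%###%#%###%#·##%#%###%#%###%###%#%###%#.

%###%###%#%###%###%#%###%#%###%###%#%###%#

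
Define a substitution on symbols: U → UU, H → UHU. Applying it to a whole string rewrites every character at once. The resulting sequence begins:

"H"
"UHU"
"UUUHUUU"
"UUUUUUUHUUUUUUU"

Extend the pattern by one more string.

Applying the rule to each of the 15 symbols of UUUUUUUHUUUUUUU gives the pieces UU UU UU UU UU UU UU UHU UU UU UU UU UU UU UU, which concatenate to the answer.

UUUUUUUUUUUUUUUHUUUUUUUUUUUUUUU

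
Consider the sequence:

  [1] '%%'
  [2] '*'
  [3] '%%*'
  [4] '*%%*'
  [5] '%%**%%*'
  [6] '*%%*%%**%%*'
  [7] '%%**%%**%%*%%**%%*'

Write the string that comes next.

From term 3 onward, concatenate the second-to-last term with the last: %%·* = %%*, *·%%* = *%%*, …
So term 8 is *%%*%%**%%*·%%**%%**%%*%%**%%*.

*%%*%%**%%*%%**%%**%%*%%**%%*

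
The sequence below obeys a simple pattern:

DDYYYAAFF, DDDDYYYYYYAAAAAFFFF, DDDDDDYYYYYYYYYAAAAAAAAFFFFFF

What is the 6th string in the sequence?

DDDDDDDDDDDDYYYYYYYYYYYYYYYYYYAAAAAAAAAAAAAAAAAFFFFFFFFFFFF

Each string has the form D^{2n} Y^{3n} A^{3n-1} F^{2n} (n = 1, 2, …).
Setting n = 6 gives 12, 18, 17, 12 characters in each block.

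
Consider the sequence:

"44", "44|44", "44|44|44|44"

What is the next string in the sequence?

Every step duplicates the string with '|' between the halves.
One more doubling of 44|44|44|44 gives the answer.

44|44|44|44|44|44|44|44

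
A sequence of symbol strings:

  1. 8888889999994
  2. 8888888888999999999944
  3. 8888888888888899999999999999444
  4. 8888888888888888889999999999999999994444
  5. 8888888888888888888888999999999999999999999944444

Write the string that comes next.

8888888888888888888888888899999999999999999999999999444444

Term n consists of 4n+2 8's, followed by 4n+2 9's, followed by n 4's (n = 1, 2, …).
For the next term, n = 6, so the run lengths are 26, 26, 6.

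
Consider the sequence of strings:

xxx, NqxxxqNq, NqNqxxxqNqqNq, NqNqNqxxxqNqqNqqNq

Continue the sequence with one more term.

NqNqNqNqxxxqNqqNqqNqqNq

Every step adds Nq to the front and qNq to the end of the previous string.
One more step from NqNqNqxxxqNqqNqqNq gives the answer.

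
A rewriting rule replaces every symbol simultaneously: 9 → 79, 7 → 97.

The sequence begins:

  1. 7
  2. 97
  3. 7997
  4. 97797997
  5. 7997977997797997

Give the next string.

Replace each of the 16 characters of 7997977997797997 in place — 97 79 79 97 79 97 97 79 79 97 97 79 97 79 79 97 — and concatenate.

97797997799797797997977997797997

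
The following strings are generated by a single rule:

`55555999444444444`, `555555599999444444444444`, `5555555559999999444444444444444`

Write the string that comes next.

The n-th term is 2n+1 5's then 2n-1 9's then 3n+3 4's, where the shown terms are n = 2, 3, 4.
Setting n = 5 gives 11, 9, 18 characters in each block.

55555555555999999999444444444444444444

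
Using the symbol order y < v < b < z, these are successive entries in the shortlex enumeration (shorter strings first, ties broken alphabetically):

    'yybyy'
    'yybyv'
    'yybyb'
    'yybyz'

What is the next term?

Treat yybyz as a base-4 numeral over the given alphabet and add one, carrying through any trailing z's.

yybvy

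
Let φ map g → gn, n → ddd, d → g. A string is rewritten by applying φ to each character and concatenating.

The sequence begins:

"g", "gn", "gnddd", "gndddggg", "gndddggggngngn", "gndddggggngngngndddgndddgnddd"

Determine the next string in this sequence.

φ(gndddggggngngngndddgndddgnddd) expands symbol-by-symbol to gn ddd g g g gn gn gn gn ddd gn ddd gn ddd gn ddd g g g gn ddd g g g gn ddd g g g; joining the 29 pieces gives the next term.

gndddggggngngngndddgndddgndddgndddggggndddggggndddggg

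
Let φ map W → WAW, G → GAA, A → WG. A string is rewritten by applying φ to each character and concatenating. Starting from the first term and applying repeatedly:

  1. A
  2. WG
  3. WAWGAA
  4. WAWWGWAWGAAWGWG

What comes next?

WAWWGWAWWAWGAAWAWWGWAWGAAWGWGWAWGAAWAWGAA

φ(WAWWGWAWGAAWGWG) expands symbol-by-symbol to WAW WG WAW WAW GAA WAW WG WAW GAA WG WG WAW GAA WAW GAA; joining the 15 pieces gives the next term.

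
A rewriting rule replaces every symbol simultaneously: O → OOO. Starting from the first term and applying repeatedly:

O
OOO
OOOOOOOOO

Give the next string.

Apply φ to OOOOOOOOO symbol by symbol: O→OOO, O→OOO, O→OOO, O→OOO, O→OOO, O→OOO, O→OOO, O→OOO, O→OOO; joined: OOO OOO OOO OOO OOO OOO OOO OOO OOO.

OOOOOOOOOOOOOOOOOOOOOOOOOOO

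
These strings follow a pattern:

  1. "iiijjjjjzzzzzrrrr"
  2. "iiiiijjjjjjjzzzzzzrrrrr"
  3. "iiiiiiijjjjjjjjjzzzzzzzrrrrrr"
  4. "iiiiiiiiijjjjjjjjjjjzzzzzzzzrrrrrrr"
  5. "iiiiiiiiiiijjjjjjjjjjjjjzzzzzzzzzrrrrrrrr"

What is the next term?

iiiiiiiiiiiiijjjjjjjjjjjjjjjzzzzzzzzzzrrrrrrrrr

Each string has the form i^{2n-1} j^{2n+1} z^{n+3} r^{n+2}, where the shown terms are n = 2, 3, 4, 5, 6.
For the next term, n = 7, so the run lengths are 13, 15, 10, 9.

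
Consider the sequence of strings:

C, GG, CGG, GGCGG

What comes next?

CGGGGCGG

Each term (from the third on) is the two preceding terms concatenated in order: term 3 = C·GG = CGG.
The next term joins CGG and GGCGG.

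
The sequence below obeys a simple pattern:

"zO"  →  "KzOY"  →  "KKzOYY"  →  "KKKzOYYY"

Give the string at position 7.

s(k+1) = K·s(k)·Y, so each term gains K as a prefix and Y as a suffix.
From KKKzOYYY, 3 further steps: KKKzOYYY → KKKKzOYYYY → KKKKKzOYYYYY → (answer).

KKKKKKzOYYYYYY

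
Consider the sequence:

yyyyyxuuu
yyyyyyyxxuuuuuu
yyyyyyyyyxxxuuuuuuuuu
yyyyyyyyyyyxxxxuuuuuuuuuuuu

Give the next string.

Each string has the form y^{2n+3} x^{n} u^{3n} (n = 1, 2, …).
At n = 5 the blocks have lengths 13, 5, 15.

yyyyyyyyyyyyyxxxxxuuuuuuuuuuuuuuu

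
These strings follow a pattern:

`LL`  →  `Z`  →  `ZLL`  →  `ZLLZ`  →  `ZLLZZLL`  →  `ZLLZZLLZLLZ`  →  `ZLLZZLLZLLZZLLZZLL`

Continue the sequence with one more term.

Each term (from the third on) is the previous term followed by the one before it: term 3 = Z·LL = ZLL.
So term 8 is ZLLZZLLZLLZZLLZZLL·ZLLZZLLZLLZ.

ZLLZZLLZLLZZLLZZLLZLLZZLLZLLZ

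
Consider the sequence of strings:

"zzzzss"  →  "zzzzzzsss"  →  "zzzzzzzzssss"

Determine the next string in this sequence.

zzzzzzzzzzsssss

The n-th term is 2n z's then n s's, where the shown terms are n = 2, 3, 4.
For the next term, n = 5, so the run lengths are 10, 5.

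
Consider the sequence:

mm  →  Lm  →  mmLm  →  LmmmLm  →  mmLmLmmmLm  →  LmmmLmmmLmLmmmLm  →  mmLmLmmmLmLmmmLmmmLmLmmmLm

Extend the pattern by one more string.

LmmmLmmmLmLmmmLmmmLmLmmmLmLmmmLmmmLmLmmmLm

From term 3 onward, concatenate the second-to-last term with the last: mm·Lm = mmLm, Lm·mmLm = LmmmLm, …
The next term joins LmmmLmmmLmLmmmLm and mmLmLmmmLmLmmmLmmmLmLmmmLm.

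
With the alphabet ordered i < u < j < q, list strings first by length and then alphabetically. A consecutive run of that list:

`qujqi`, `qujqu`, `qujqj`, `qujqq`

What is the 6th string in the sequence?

quqiu

Stepping forward 2 times from qujqq: qujqq → quqii, then the target.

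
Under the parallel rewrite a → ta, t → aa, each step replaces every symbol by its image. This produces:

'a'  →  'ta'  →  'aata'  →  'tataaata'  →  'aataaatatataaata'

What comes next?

Applying the rule to each of the 16 symbols of aataaatatataaata gives the pieces ta ta aa ta ta ta aa ta aa ta aa ta ta ta aa ta, which concatenate to the answer.

tataaatatataaataaataaatatataaata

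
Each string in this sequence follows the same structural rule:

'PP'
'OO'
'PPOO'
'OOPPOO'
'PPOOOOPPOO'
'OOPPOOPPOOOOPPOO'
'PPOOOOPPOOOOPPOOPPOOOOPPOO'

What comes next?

OOPPOOPPOOOOPPOOPPOOOOPPOOOOPPOOPPOOOOPPOO

From term 3 onward, concatenate the second-to-last term with the last: PP·OO = PPOO, OO·PPOO = OOPPOO, …
Continuing: OOPPOOPPOOOOPPOO · PPOOOOPPOOOOPPOOPPOOOOPPOO gives term 8.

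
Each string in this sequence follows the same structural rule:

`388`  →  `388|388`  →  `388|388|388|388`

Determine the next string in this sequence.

Each string is two copies of the previous one joined by '|'.
One more doubling of 388|388|388|388 gives the answer.

388|388|388|388|388|388|388|388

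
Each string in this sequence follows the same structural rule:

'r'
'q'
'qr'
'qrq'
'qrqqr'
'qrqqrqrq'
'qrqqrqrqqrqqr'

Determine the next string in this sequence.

This is a Fibonacci-style word recurrence s(k) = s(k−1)·s(k−2): e.g. q·r = qr.
Continuing: qrqqrqrqqrqqr · qrqqrqrq gives term 8.

qrqqrqrqqrqqrqrqqrqrq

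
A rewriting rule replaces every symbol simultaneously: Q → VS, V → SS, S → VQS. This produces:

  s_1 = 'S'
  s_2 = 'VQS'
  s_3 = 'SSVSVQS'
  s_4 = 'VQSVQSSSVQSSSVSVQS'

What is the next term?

φ(VQSVQSSSVQSSSVSVQS) expands symbol-by-symbol to SS VS VQS SS VS VQS VQS VQS SS VS VQS VQS VQS SS VQS SS VS VQS; joining the 18 pieces gives the next term.

SSVSVQSSSVSVQSVQSVQSSSVSVQSVQSVQSSSVQSSSVSVQS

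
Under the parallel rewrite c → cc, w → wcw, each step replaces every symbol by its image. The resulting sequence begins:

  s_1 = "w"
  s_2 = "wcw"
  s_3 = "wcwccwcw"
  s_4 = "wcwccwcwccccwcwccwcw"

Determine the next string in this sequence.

wcwccwcwccccwcwccwcwccccccccwcwccwcwccccwcwccwcw

φ(wcwccwcwccccwcwccwcw) expands symbol-by-symbol to wcw cc wcw cc cc wcw cc wcw cc cc cc cc wcw cc wcw cc cc wcw cc wcw; joining the 20 pieces gives the next term.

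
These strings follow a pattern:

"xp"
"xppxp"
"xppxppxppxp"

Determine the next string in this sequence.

xppxppxppxppxppxppxppxp

Each string is two copies of the previous one joined by 'p'.
So the next term is two copies of xppxppxppxp with 'p' between the halves.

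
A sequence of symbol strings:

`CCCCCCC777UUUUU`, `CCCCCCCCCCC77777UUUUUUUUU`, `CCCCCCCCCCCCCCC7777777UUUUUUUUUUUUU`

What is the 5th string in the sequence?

CCCCCCCCCCCCCCCCCCCCCCC77777777777UUUUUUUUUUUUUUUUUUUUU

Each string has the form C^{4n+3} 7^{2n+1} U^{4n+1} (n = 1, 2, …).
At n = 5 the blocks have lengths 23, 11, 21.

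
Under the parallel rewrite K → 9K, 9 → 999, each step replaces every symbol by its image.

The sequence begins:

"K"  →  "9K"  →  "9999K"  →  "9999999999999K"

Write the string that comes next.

9999999999999999999999999999999999999999K

φ(9999999999999K) expands symbol-by-symbol to 999 999 999 999 999 999 999 999 999 999 999 999 999 9K; joining the 14 pieces gives the next term.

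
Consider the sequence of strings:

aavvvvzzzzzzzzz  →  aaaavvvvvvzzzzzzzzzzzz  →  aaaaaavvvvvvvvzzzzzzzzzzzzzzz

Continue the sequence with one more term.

Reading off run lengths: a runs 2, 4, 6; v runs 4, 6, 8; z runs 9, 12, 15 — each is linear in n, where the shown terms are n = 2, 3, 4.
At n = 5 the blocks have lengths 8, 10, 18.

aaaaaaaavvvvvvvvvvzzzzzzzzzzzzzzzzzz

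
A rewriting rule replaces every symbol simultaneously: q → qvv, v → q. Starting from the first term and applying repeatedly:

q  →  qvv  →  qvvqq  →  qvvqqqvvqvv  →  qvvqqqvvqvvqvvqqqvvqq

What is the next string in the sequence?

qvvqqqvvqvvqvvqqqvvqqqvvqqqvvqvvqvvqqqvvqvv

Replace each of the 21 characters of qvvqqqvvqvvqvvqqqvvqq in place — qvv q q qvv qvv qvv q q qvv q q qvv q q qvv qvv qvv q q qvv qvv — and concatenate.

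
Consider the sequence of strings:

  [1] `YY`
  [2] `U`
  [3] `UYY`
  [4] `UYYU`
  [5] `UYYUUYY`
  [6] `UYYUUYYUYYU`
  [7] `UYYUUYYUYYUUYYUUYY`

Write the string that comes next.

UYYUUYYUYYUUYYUUYYUYYUUYYUYYU

From term 3 onward, concatenate the last term with the second-to-last: U·YY = UYY, UYY·U = UYYU, …
Continuing: UYYUUYYUYYUUYYUUYY · UYYUUYYUYYU gives term 8.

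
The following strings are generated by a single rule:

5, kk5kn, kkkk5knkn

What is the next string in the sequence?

s(k+1) = kk·s(k)·kn, so each term gains kk as a prefix and kn as a suffix.
So the next term is kk·kkkk5knkn·kn.

kkkkkk5knknkn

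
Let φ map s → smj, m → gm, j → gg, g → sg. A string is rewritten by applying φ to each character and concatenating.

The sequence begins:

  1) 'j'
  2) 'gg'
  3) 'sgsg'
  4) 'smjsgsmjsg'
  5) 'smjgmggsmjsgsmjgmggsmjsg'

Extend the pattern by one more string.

smjgmggsggmsgsgsmjgmggsmjsgsmjgmggsggmsgsgsmjgmggsmjsg

Replace each of the 24 characters of smjgmggsmjsgsmjgmggsmjsg in place — smj gm gg sg gm sg sg smj gm gg smj sg smj gm gg sg gm sg sg smj gm gg smj sg — and concatenate.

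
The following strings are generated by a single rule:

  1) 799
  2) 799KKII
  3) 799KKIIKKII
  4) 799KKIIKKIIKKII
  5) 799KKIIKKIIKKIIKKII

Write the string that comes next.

799KKIIKKIIKKIIKKIIKKII

Every step adds KKII to the end: s(k+1) = s(k)·KKII.
So the next term is 799KKIIKKIIKKIIKKII·KKII.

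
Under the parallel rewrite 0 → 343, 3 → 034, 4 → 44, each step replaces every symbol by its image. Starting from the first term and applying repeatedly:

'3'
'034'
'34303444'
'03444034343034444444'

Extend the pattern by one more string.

343034444444343034440344403434303444444444444444

Replace each of the 20 characters of 03444034343034444444 in place — 343 034 44 44 44 343 034 44 034 44 034 343 034 44 44 44 44 44 44 44 — and concatenate.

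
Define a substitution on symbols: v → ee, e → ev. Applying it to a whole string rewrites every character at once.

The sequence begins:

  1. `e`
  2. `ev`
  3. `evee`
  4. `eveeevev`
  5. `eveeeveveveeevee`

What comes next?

Applying the rule to each of the 16 symbols of eveeeveveveeevee gives the pieces ev ee ev ev ev ee ev ee ev ee ev ev ev ee ev ev, which concatenate to the answer.

eveeeveveveeeveeeveeeveveveeevev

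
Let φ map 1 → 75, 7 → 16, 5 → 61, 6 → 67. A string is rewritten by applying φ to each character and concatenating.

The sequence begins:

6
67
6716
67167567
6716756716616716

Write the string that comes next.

67167567166167167567677567167567

Applying the rule to each of the 16 symbols of 6716756716616716 gives the pieces 67 16 75 67 16 61 67 16 75 67 67 75 67 16 75 67, which concatenate to the answer.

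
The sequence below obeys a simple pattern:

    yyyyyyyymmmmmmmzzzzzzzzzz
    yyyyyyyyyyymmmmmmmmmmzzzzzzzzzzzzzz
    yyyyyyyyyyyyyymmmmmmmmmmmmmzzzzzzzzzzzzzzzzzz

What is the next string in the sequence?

yyyyyyyyyyyyyyyyymmmmmmmmmmmmmmmmzzzzzzzzzzzzzzzzzzzzzz

Term n consists of 3n-1 y's, followed by 3n-2 m's, followed by 4n-2 z's, where the shown terms are n = 3, 4, 5.
At n = 6 the blocks have lengths 17, 16, 22.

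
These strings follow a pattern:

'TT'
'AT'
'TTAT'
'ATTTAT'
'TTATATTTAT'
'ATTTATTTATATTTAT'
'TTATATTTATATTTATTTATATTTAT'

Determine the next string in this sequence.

From term 3 onward, concatenate the second-to-last term with the last: TT·AT = TTAT, AT·TTAT = ATTTAT, …
The next term joins ATTTATTTATATTTAT and TTATATTTATATTTATTTATATTTAT.

ATTTATTTATATTTATTTATATTTATATTTATTTATATTTAT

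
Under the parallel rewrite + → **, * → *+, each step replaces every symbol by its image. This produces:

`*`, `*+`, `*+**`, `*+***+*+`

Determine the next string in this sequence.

Rewriting each symbol of *+***+*+: *→*+, +→**, *→*+, *→*+, *→*+, +→**, *→*+, +→**, which concatenates to *+ ** *+ *+ *+ ** *+ **.

*+***+*+*+***+**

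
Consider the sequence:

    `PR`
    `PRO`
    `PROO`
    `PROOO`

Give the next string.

PROOOO

The strings grow by a fixed suffix O each time.
One more step from PROOO gives the answer.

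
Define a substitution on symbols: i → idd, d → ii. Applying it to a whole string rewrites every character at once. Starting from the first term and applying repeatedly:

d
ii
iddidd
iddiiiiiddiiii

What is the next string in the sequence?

φ(iddiiiiiddiiii) expands symbol-by-symbol to idd ii ii idd idd idd idd idd ii ii idd idd idd idd; joining the 14 pieces gives the next term.

iddiiiiiddiddiddiddiddiiiiiddiddiddidd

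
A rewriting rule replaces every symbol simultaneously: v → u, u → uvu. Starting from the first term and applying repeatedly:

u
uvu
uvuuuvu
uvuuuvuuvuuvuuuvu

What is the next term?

Rewriting the 17 symbols of uvuuuvuuvuuvuuuvu one by one yields uvu u uvu uvu uvu u uvu uvu u uvu uvu u uvu uvu uvu u uvu; concatenated:

uvuuuvuuvuuvuuuvuuvuuuvuuvuuuvuuvuuvuuuvu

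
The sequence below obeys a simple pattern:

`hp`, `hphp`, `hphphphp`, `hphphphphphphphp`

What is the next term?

s(k+1) = s(k)·s(k) — each term doubles the last.
Doubling hphphphphphphphp:

hphphphphphphphphphphphphphphphp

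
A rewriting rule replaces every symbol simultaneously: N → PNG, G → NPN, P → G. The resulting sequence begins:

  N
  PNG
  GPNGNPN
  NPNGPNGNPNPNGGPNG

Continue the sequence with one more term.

Rewriting the 17 symbols of NPNGPNGNPNPNGGPNG one by one yields PNG G PNG NPN G PNG NPN PNG G PNG G PNG NPN NPN G PNG NPN; concatenated:

PNGGPNGNPNGPNGNPNPNGGPNGGPNGNPNNPNGPNGNPN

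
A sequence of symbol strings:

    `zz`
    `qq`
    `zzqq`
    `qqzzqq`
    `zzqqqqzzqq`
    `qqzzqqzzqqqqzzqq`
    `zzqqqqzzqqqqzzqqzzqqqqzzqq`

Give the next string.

qqzzqqzzqqqqzzqqzzqqqqzzqqqqzzqqzzqqqqzzqq

From term 3 onward, concatenate the second-to-last term with the last: zz·qq = zzqq, qq·zzqq = qqzzqq, …
So term 8 is qqzzqqzzqqqqzzqq·zzqqqqzzqqqqzzqqzzqqqqzzqq.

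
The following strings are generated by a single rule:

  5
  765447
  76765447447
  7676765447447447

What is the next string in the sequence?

767676765447447447447

Each term wraps the previous one in 76 on the left and 447 on the right.
So the next term is 76·7676765447447447·447.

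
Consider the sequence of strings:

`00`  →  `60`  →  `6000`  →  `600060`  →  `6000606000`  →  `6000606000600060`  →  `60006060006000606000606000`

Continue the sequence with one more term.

600060600060006060006060006000606000600060

Each term (from the third on) is the previous term followed by the one before it: term 3 = 60·00 = 6000.
The next term joins 60006060006000606000606000 and 6000606000600060.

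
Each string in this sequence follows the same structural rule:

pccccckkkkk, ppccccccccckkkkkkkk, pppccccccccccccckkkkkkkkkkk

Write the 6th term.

ppppppccccccccccccccccccccccccckkkkkkkkkkkkkkkkkkkk

Term n consists of n p's, followed by 4n+1 c's, followed by 3n+2 k's (n = 1, 2, …).
For term 6, n = 6, so the run lengths are 6, 25, 20.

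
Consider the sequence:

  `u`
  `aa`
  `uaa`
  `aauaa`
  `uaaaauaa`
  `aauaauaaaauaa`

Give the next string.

uaaaauaaaauaauaaaauaa

Each term (from the third on) is the two preceding terms concatenated in order: term 3 = u·aa = uaa.
The next term joins uaaaauaa and aauaauaaaauaa.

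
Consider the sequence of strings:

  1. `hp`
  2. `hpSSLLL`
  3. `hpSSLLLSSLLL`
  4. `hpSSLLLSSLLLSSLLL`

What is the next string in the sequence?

Every step adds SSLLL to the end: s(k+1) = s(k)·SSLLL.
So the next term is hpSSLLLSSLLLSSLLL·SSLLL.

hpSSLLLSSLLLSSLLLSSLLL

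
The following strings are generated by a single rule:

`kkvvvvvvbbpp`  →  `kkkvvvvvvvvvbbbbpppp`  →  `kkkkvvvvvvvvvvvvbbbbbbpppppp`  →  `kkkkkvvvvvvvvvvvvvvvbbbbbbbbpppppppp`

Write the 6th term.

kkkkkkkvvvvvvvvvvvvvvvvvvvvvbbbbbbbbbbbbpppppppppppp

The n-th term is n k's then 3n v's then 2n-2 b's then 2n-2 p's, where the shown terms are n = 2, 3, 4, 5.
Setting n = 7 gives 7, 21, 12, 12 characters in each block.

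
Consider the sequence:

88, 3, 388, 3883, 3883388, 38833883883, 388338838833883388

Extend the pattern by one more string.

38833883883388338838833883883

This is a Fibonacci-style word recurrence s(k) = s(k−1)·s(k−2): e.g. 3·88 = 388.
The next term joins 388338838833883388 and 38833883883.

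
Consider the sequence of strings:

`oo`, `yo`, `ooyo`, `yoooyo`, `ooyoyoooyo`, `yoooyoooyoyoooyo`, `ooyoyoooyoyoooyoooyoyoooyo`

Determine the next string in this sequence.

This is a Fibonacci-style word recurrence s(k) = s(k−2)·s(k−1): e.g. oo·yo = ooyo.
The next term joins yoooyoooyoyoooyo and ooyoyoooyoyoooyoooyoyoooyo.

yoooyoooyoyoooyoooyoyoooyoyoooyoooyoyoooyo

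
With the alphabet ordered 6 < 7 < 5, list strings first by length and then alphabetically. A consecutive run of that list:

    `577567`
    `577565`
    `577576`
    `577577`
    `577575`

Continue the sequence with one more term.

577556

Treat 577575 as a base-3 numeral over the given alphabet and add one, carrying through any trailing 5's.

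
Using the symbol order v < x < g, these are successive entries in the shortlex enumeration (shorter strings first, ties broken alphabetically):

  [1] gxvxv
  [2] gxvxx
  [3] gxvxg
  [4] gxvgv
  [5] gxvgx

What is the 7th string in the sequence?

gxxvv

Advancing 2 positions from gxvgx through gxvgx → gxvgg reaches term 7.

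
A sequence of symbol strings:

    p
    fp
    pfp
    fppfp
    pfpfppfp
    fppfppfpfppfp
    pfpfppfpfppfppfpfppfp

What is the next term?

fppfppfpfppfppfpfppfpfppfppfpfppfp

Each term (from the third on) is the two preceding terms concatenated in order: term 3 = p·fp = pfp.
Continuing: fppfppfpfppfp · pfpfppfpfppfppfpfppfp gives term 8.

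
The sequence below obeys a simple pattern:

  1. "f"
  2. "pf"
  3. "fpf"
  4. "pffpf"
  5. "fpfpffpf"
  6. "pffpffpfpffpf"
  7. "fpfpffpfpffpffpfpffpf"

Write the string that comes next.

pffpffpfpffpffpfpffpfpffpffpfpffpf

Each term (from the third on) is the two preceding terms concatenated in order: term 3 = f·pf = fpf.
So term 8 is pffpffpfpffpf·fpfpffpfpffpffpfpffpf.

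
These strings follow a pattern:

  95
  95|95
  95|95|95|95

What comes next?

s(k+1) = s(k)·|·s(k) — each term doubles the last with '|' between the halves.
One more doubling of 95|95|95|95 gives the answer.

95|95|95|95|95|95|95|95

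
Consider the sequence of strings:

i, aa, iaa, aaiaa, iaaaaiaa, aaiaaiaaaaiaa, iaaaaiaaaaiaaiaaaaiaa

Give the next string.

Each term (from the third on) is the two preceding terms concatenated in order: term 3 = i·aa = iaa.
So term 8 is aaiaaiaaaaiaa·iaaaaiaaaaiaaiaaaaiaa.

aaiaaiaaaaiaaiaaaaiaaaaiaaiaaaaiaa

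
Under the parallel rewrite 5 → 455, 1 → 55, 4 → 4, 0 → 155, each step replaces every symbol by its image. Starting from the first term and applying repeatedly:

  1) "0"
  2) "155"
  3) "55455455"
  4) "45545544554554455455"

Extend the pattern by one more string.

44554554455455444554554455455444554554455455

Applying the rule to each of the 20 symbols of 45545544554554455455 gives the pieces 4 455 455 4 455 455 4 4 455 455 4 455 455 4 4 455 455 4 455 455, which concatenate to the answer.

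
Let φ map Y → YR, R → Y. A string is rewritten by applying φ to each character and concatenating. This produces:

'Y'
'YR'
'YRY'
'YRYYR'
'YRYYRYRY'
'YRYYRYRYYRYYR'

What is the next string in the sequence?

YRYYRYRYYRYYRYRYYRYRY

Applying the rule to each of the 13 symbols of YRYYRYRYYRYYR gives the pieces YR Y YR YR Y YR Y YR YR Y YR YR Y, which concatenate to the answer.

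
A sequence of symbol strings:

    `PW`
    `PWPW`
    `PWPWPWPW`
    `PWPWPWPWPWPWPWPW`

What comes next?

PWPWPWPWPWPWPWPWPWPWPWPWPWPWPWPW

Every step duplicates the string.
One more doubling of PWPWPWPWPWPWPWPW gives the answer.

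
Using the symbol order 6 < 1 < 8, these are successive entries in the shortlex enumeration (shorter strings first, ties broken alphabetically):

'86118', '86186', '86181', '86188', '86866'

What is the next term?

The successor of 86866 increments the rightmost position that isn't already 8 and resets every position after it to 6.

86861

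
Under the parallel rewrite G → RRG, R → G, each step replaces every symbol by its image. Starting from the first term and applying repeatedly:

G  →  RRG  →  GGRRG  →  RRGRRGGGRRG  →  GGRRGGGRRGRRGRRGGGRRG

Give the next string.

Rewriting the 21 symbols of GGRRGGGRRGRRGRRGGGRRG one by one yields RRG RRG G G RRG RRG RRG G G RRG G G RRG G G RRG RRG RRG G G RRG; concatenated:

RRGRRGGGRRGRRGRRGGGRRGGGRRGGGRRGRRGRRGGGRRG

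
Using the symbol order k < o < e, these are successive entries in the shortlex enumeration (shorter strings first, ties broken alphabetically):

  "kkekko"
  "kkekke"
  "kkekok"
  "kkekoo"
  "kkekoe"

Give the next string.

kkekek

Find the rightmost character of kkekoe below e, bump it to the next letter, and reset everything to its right to k.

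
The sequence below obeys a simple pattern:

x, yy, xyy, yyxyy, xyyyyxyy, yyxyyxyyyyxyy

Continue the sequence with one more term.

This is a Fibonacci-style word recurrence s(k) = s(k−2)·s(k−1): e.g. x·yy = xyy.
The next term joins xyyyyxyy and yyxyyxyyyyxyy.

xyyyyxyyyyxyyxyyyyxyy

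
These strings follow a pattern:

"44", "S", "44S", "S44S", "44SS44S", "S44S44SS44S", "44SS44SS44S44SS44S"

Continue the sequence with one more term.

S44S44SS44S44SS44SS44S44SS44S

Each term (from the third on) is the two preceding terms concatenated in order: term 3 = 44·S = 44S.
The next term joins S44S44SS44S and 44SS44SS44S44SS44S.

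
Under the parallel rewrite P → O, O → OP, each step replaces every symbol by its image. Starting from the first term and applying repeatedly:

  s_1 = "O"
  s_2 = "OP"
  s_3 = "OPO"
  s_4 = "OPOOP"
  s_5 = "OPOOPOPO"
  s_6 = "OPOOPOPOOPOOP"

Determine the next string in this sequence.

Rewriting the 13 symbols of OPOOPOPOOPOOP one by one yields OP O OP OP O OP O OP OP O OP OP O; concatenated:

OPOOPOPOOPOOPOPOOPOPO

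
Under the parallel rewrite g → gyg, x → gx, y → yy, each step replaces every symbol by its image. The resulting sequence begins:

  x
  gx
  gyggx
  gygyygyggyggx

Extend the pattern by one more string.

gygyygygyyyygygyygyggygyygyggyggx

Applying the rule to each of the 13 symbols of gygyygyggyggx gives the pieces gyg yy gyg yy yy gyg yy gyg gyg yy gyg gyg gx, which concatenate to the answer.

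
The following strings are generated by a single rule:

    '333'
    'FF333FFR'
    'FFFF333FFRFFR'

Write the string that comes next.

s(k+1) = FF·s(k)·FFR, so each term gains FF as a prefix and FFR as a suffix.
Applying this once more to FFFF333FFRFFR:

FFFFFF333FFRFFRFFR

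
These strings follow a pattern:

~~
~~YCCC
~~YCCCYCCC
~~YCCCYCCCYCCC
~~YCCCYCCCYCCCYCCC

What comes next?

The strings grow by a fixed suffix YCCC each time.
Applying this once more to ~~YCCCYCCCYCCCYCCC:

~~YCCCYCCCYCCCYCCCYCCC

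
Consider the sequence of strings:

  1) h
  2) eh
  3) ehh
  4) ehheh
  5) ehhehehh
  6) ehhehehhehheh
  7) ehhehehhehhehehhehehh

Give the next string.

ehhehehhehhehehhehehhehhehehhehheh

From term 3 onward, concatenate the last term with the second-to-last: eh·h = ehh, ehh·eh = ehheh, …
The next term joins ehhehehhehhehehhehehh and ehhehehhehheh.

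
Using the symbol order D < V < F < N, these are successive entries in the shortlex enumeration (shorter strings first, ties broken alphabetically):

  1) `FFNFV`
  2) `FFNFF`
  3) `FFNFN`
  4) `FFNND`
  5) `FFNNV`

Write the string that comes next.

Find the rightmost character of FFNNV below N, bump it to the next letter, and reset everything to its right to D.

FFNNF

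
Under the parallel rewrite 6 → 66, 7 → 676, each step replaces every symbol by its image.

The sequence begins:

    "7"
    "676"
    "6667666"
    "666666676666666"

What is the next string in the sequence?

Applying the rule to each of the 15 symbols of 666666676666666 gives the pieces 66 66 66 66 66 66 66 676 66 66 66 66 66 66 66, which concatenate to the answer.

6666666666666667666666666666666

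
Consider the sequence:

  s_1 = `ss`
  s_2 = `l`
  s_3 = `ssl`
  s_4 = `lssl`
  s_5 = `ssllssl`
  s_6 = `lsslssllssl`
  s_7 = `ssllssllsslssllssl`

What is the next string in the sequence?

Each term (from the third on) is the two preceding terms concatenated in order: term 3 = ss·l = ssl.
Continuing: lsslssllssl · ssllssllsslssllssl gives term 8.

lsslssllsslssllssllsslssllssl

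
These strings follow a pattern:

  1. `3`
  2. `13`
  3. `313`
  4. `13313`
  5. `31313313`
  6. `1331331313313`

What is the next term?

This is a Fibonacci-style word recurrence s(k) = s(k−2)·s(k−1): e.g. 3·13 = 313.
The next term joins 31313313 and 1331331313313.

313133131331331313313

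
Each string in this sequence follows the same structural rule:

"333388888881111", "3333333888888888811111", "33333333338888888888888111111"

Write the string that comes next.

333333333333388888888888888881111111

The n-th term is 3n-2 3's then 3n+1 8's then n+2 1's, where the shown terms are n = 2, 3, 4.
Setting n = 5 gives 13, 16, 7 characters in each block.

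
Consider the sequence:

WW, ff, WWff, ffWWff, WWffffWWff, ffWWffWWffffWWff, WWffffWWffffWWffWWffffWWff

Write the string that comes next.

From term 3 onward, concatenate the second-to-last term with the last: WW·ff = WWff, ff·WWff = ffWWff, …
So term 8 is ffWWffWWffffWWff·WWffffWWffffWWffWWffffWWff.

ffWWffWWffffWWffWWffffWWffffWWffWWffffWWff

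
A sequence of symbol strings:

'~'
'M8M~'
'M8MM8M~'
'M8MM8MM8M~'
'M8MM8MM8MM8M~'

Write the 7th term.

Each term is the previous one with M8M prepended.
From M8MM8MM8MM8M~, 2 further steps: M8MM8MM8MM8M~ → M8MM8MM8MM8MM8M~ → (answer).

M8MM8MM8MM8MM8MM8M~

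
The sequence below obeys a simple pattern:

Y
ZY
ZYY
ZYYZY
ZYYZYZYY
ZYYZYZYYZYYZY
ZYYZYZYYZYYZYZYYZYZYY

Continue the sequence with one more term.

Each term (from the third on) is the previous term followed by the one before it: term 3 = ZY·Y = ZYY.
Continuing: ZYYZYZYYZYYZYZYYZYZYY · ZYYZYZYYZYYZY gives term 8.

ZYYZYZYYZYYZYZYYZYZYYZYYZYZYYZYYZY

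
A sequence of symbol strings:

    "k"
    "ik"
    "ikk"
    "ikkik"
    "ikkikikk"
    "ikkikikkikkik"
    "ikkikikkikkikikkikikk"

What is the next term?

ikkikikkikkikikkikikkikkikikkikkik

From term 3 onward, concatenate the last term with the second-to-last: ik·k = ikk, ikk·ik = ikkik, …
So term 8 is ikkikikkikkikikkikikk·ikkikikkikkik.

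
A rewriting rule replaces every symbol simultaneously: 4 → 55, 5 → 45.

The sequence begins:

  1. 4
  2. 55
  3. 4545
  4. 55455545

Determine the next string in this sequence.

Rewriting each symbol of 55455545: 5→45, 5→45, 4→55, 5→45, 5→45, 5→45, 4→55, 5→45, which concatenates to 45 45 55 45 45 45 55 45.

4545554545455545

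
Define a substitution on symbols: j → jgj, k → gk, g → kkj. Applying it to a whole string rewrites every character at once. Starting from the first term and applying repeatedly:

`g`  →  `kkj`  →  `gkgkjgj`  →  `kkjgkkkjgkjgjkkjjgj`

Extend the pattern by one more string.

gkgkjgjkkjgkgkgkjgjkkjgkjgjkkjjgjgkgkjgjjgjkkjjgj

φ(kkjgkkkjgkjgjkkjjgj) expands symbol-by-symbol to gk gk jgj kkj gk gk gk jgj kkj gk jgj kkj jgj gk gk jgj jgj kkj jgj; joining the 19 pieces gives the next term.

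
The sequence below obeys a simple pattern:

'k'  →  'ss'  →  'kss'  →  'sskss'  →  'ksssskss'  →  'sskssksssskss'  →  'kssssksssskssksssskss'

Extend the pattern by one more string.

This is a Fibonacci-style word recurrence s(k) = s(k−2)·s(k−1): e.g. k·ss = kss.
Continuing: sskssksssskss · kssssksssskssksssskss gives term 8.

ssksskssssksskssssksssskssksssskss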